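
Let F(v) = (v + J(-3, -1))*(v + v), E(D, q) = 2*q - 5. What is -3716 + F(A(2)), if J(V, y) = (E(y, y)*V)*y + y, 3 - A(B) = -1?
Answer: -3860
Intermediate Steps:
E(D, q) = -5 + 2*q
A(B) = 4 (A(B) = 3 - 1*(-1) = 3 + 1 = 4)
J(V, y) = y + V*y*(-5 + 2*y) (J(V, y) = ((-5 + 2*y)*V)*y + y = (V*(-5 + 2*y))*y + y = V*y*(-5 + 2*y) + y = y + V*y*(-5 + 2*y))
F(v) = 2*v*(-22 + v) (F(v) = (v - (1 - 3*(-5 + 2*(-1))))*(v + v) = (v - (1 - 3*(-5 - 2)))*(2*v) = (v - (1 - 3*(-7)))*(2*v) = (v - (1 + 21))*(2*v) = (v - 1*22)*(2*v) = (v - 22)*(2*v) = (-22 + v)*(2*v) = 2*v*(-22 + v))
-3716 + F(A(2)) = -3716 + 2*4*(-22 + 4) = -3716 + 2*4*(-18) = -3716 - 144 = -3860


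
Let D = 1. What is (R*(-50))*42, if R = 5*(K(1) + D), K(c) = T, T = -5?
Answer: 42000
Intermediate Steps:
K(c) = -5
R = -20 (R = 5*(-5 + 1) = 5*(-4) = -20)
(R*(-50))*42 = -20*(-50)*42 = 1000*42 = 42000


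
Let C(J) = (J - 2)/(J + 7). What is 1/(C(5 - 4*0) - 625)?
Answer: -4/2499 ≈ -0.0016006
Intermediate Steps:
C(J) = (-2 + J)/(7 + J)
1/(C(5 - 4*0) - 625) = 1/((-2 + (5 - 4*0))/(7 + (5 - 4*0)) - 625) = 1/((-2 + (5 + 0))/(7 + (5 + 0)) - 625) = 1/((-2 + 5)/(7 + 5) - 625) = 1/(3/12 - 625) = 1/((1/12)*3 - 625) = 1/(1/4 - 625) = 1/(-2499/4) = -4/2499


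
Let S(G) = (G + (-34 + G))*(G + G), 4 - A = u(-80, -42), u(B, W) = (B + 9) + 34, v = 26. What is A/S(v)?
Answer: 41/936 ≈ 0.043803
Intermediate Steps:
u(B, W) = 43 + B (u(B, W) = (9 + B) + 34 = 43 + B)
A = 41 (A = 4 - (43 - 80) = 4 - 1*(-37) = 4 + 37 = 41)
S(G) = 2*G*(-34 + 2*G) (S(G) = (-34 + 2*G)*(2*G) = 2*G*(-34 + 2*G))
A/S(v) = 41/((4*26*(-17 + 26))) = 41/((4*26*9)) = 41/936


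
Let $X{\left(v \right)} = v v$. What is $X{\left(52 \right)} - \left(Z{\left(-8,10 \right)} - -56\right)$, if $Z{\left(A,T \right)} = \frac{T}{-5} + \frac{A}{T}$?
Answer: $\frac{13254}{5} \approx 2650.8$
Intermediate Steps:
$X{\left(v \right)} = v^{2}$
$Z{\left(A,T \right)} = - \frac{T}{5} + \frac{A}{T}$ ($Z{\left(A,T \right)} = T \left(- \frac{1}{5}\right) + \frac{A}{T} = - \frac{T}{5} + \frac{A}{T}$)
$X{\left(52 \right)} - \left(Z{\left(-8,10 \right)} - -56\right) = 52^{2} - \left(\left(\left(- \frac{1}{5}\right) 10 - \frac{8}{10}\right) - -56\right) = 2704 - \left(\left(-2 - \frac{4}{5}\right) + 56\right) = 2704 - \left(- \frac{14}{5} + 56\right) = 2704 - \frac{266}{5} = \frac{13254}{5}$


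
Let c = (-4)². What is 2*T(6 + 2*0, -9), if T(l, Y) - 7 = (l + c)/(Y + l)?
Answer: -⅔ ≈ -0.66667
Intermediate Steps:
c = 16
T(l, Y) = 7 + (16 + l)/(Y + l) (T(l, Y) = 7 + (l + 16)/(Y + l) = 7 + (16 + l)/(Y + l))
2*T(6 + 2*0, -9) = 2*((16 + 7*(-9) + 8*(6 + 2*0))/(-9 + (6 + 2*0))) = 2*((16 - 63 + 8*(6 + 0))/(-9 + (6 + 0))) = 2*((16 - 63 + 8*6)/(-9 + 6)) = 2*((16 - 63 + 48)/(-3)) = 2*(-⅓*1) = 2*(-⅓) = -⅔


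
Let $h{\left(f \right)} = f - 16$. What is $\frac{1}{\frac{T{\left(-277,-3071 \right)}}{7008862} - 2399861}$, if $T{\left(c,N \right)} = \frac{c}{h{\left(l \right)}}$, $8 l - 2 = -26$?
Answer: $- \frac{133168378}{319585596795181} \approx -4.1669 \cdot 10^{-7}$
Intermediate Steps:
$l = -3$ ($l = \frac{1}{4} + \frac{1}{8} \left(-26\right) = \frac{1}{4} - \frac{13}{4} = -3$)
$h{\left(f \right)} = -16 + f$
$T{\left(c,N \right)} = - \frac{c}{19}$ ($T{\left(c,N \right)} = \frac{c}{-16 - 3} = \frac{c}{-19} = c \left(- \frac{1}{19}\right) = - \frac{c}{19}$)
$\frac{1}{\frac{T{\left(-277,-3071 \right)}}{7008862} - 2399861} = \frac{1}{\frac{\left(- \frac{1}{19}\right) \left(-277\right)}{7008862} - 2399861} = \frac{1}{\frac{277}{19} \cdot \frac{1}{7008862} - 2399861} = \frac{1}{\frac{277}{133168378} - 2399861} = \frac{1}{- \frac{319585596795181}{133168378}} = - \frac{133168378}{319585596795181}$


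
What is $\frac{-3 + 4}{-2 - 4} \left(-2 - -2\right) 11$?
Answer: $0$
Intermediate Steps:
$\frac{-3 + 4}{-2 - 4} \left(-2 - -2\right) 11 = 1 \frac{1}{-6} \left(-2 + 2\right) 11 = 1 \left(- \frac{1}{6}\right) 0 \cdot 11 = \left(- \frac{1}{6}\right) 0 \cdot 11 = 0 \cdot 11 = 0$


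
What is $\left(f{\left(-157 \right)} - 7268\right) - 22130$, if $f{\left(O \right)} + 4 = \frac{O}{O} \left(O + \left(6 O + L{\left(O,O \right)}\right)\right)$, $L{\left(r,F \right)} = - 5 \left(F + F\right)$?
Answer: $-28931$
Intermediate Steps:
$L{\left(r,F \right)} = - 10 F$ ($L{\left(r,F \right)} = - 5 \cdot 2 F = - 10 F$)
$f{\left(O \right)} = -4 - 3 O$ ($f{\left(O \right)} = -4 + \frac{O}{O} \left(O + \left(6 O - 10 O\right)\right) = -4 + 1 \left(O - 4 O\right) = -4 + 1 \left(- 3 O\right) = -4 - 3 O$)
$\left(f{\left(-157 \right)} - 7268\right) - 22130 = \left(\left(-4 - -471\right) - 7268\right) - 22130 = \left(\left(-4 + 471\right) - 7268\right) - 22130 = \left(467 - 7268\right) - 22130 = -6801 - 22130 = -28931$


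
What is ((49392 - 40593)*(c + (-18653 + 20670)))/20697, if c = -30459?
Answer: -83420386/6899 ≈ -12092.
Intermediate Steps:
((49392 - 40593)*(c + (-18653 + 20670)))/20697 = ((49392 - 40593)*(-30459 + (-18653 + 20670)))/20697 = (8799*(-30459 + 2017))*(1/20697) = (8799*(-28442))*(1/20697) = -250261158*1/20697 = -83420386/6899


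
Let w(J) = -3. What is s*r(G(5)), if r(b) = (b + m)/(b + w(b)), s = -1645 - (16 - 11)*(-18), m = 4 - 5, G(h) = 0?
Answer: -1555/3 ≈ -518.33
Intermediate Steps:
m = -1
s = -1555 (s = -1645 - 5*(-18) = -1645 - 1*(-90) = -1645 + 90 = -1555)
r(b) = (-1 + b)/(-3 + b) (r(b) = (b - 1)/(b - 3) = (-1 + b)/(-3 + b))
s*r(G(5)) = -1555*(-1 + 0)/(-3 + 0) = -1555*(-1)/(-3) = -(-1555)*(-1)/3 = -1555*⅓ = -1555/3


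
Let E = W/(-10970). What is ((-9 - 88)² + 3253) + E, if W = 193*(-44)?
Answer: 69455316/5485 ≈ 12663.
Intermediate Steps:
W = -8492
E = 4246/5485 (E = -8492/(-10970) = -8492*(-1/10970) = 4246/5485 ≈ 0.77411)
((-9 - 88)² + 3253) + E = ((-9 - 88)² + 3253) + 4246/5485 = ((-97)² + 3253) + 4246/5485 = (9409 + 3253) + 4246/5485 = 12662 + 4246/5485 = 69455316/5485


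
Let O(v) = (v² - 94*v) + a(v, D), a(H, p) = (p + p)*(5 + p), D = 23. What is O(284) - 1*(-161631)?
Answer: 216879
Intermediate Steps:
a(H, p) = 2*p*(5 + p) (a(H, p) = (2*p)*(5 + p) = 2*p*(5 + p))
O(v) = 1288 + v² - 94*v (O(v) = (v² - 94*v) + 2*23*(5 + 23) = (v² - 94*v) + 2*23*28 = (v² - 94*v) + 1288 = 1288 + v² - 94*v)
O(284) - 1*(-161631) = (1288 + 284² - 94*284) - 1*(-161631) = (1288 + 80656 - 26696) + 161631 = 55248 + 161631 = 216879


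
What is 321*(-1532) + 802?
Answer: -490970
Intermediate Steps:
321*(-1532) + 802 = -491772 + 802 = -490970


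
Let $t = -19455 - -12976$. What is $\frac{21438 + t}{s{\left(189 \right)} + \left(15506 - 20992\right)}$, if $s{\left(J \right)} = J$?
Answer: $- \frac{14959}{5297} \approx -2.8241$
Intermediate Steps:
$t = -6479$ ($t = -19455 + 12976 = -6479$)
$\frac{21438 + t}{s{\left(189 \right)} + \left(15506 - 20992\right)} = \frac{21438 - 6479}{189 + \left(15506 - 20992\right)} = \frac{14959}{189 + \left(15506 - 20992\right)} = \frac{14959}{189 - 5486} = \frac{14959}{-5297} = 14959 \left(- \frac{1}{5297}\right) = - \frac{14959}{5297}$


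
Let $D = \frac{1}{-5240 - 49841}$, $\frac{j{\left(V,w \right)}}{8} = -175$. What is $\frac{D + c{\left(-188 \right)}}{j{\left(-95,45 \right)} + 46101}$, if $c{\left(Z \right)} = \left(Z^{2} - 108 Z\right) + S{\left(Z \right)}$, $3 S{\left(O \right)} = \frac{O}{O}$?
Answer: $\frac{9195497542}{7386527343} \approx 1.2449$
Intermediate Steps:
$j{\left(V,w \right)} = -1400$ ($j{\left(V,w \right)} = 8 \left(-175\right) = -1400$)
$S{\left(O \right)} = \frac{1}{3}$ ($S{\left(O \right)} = \frac{O \frac{1}{O}}{3} = \frac{1}{3} \cdot 1 = \frac{1}{3}$)
$D = - \frac{1}{55081}$ ($D = \frac{1}{-55081} = - \frac{1}{55081} \approx -1.8155 \cdot 10^{-5}$)
$c{\left(Z \right)} = \frac{1}{3} + Z^{2} - 108 Z$ ($c{\left(Z \right)} = \left(Z^{2} - 108 Z\right) + \frac{1}{3} = \frac{1}{3} + Z^{2} - 108 Z$)
$\frac{D + c{\left(-188 \right)}}{j{\left(-95,45 \right)} + 46101} = \frac{- \frac{1}{55081} + \left(\frac{1}{3} + \left(-188\right)^{2} - -20304\right)}{-1400 + 46101} = \frac{- \frac{1}{55081} + \left(\frac{1}{3} + 35344 + 20304\right)}{44701} = \left(- \frac{1}{55081} + \frac{166945}{3}\right) \frac{1}{44701} = \frac{9195497542}{165243} \cdot \frac{1}{44701} = \frac{9195497542}{7386527343}$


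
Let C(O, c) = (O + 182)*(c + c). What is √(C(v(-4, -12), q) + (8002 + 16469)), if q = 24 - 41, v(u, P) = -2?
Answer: 3*√2039 ≈ 135.47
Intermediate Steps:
q = -17
C(O, c) = 2*c*(182 + O) (C(O, c) = (182 + O)*(2*c) = 2*c*(182 + O))
√(C(v(-4, -12), q) + (8002 + 16469)) = √(2*(-17)*(182 - 2) + (8002 + 16469)) = √(2*(-17)*180 + 24471) = √(-6120 + 24471) = √18351 = 3*√2039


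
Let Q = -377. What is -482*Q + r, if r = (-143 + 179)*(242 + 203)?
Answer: 197734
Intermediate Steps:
r = 16020 (r = 36*445 = 16020)
-482*Q + r = -482*(-377) + 16020 = 181714 + 16020 = 197734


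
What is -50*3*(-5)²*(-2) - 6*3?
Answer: 7482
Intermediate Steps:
-50*3*(-5)²*(-2) - 6*3 = -50*3*25*(-2) - 18 = -3750*(-2) - 18 = -50*(-150) - 18 = 7500 - 18 = 7482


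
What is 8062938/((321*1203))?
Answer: 895882/42907 ≈ 20.880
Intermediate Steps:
8062938/((321*1203)) = 8062938/386163 = 8062938*(1/386163) = 895882/42907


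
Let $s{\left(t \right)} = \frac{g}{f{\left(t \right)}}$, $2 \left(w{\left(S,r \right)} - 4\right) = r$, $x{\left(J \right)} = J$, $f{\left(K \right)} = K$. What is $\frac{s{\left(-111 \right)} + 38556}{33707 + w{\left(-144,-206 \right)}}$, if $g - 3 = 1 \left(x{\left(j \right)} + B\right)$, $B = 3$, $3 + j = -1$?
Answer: $\frac{2139857}{1865244} \approx 1.1472$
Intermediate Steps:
$j = -4$ ($j = -3 - 1 = -4$)
$g = 2$ ($g = 3 + 1 \left(-4 + 3\right) = 3 + 1 \left(-1\right) = 3 - 1 = 2$)
$w{\left(S,r \right)} = 4 + \frac{r}{2}$
$s{\left(t \right)} = \frac{2}{t}$
$\frac{s{\left(-111 \right)} + 38556}{33707 + w{\left(-144,-206 \right)}} = \frac{\frac{2}{-111} + 38556}{33707 + \left(4 + \frac{1}{2} \left(-206\right)\right)} = \frac{2 \left(- \frac{1}{111}\right) + 38556}{33707 + \left(4 - 103\right)} = \frac{- \frac{2}{111} + 38556}{33707 - 99} = \frac{4279714}{111 \cdot 33608} = \frac{4279714}{111} \cdot \frac{1}{33608} = \frac{2139857}{1865244}$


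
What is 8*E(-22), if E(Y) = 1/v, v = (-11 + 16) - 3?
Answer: 4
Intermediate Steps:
v = 2 (v = 5 - 3 = 2)
E(Y) = ½ (E(Y) = 1/2 = ½)
8*E(-22) = 8*(½) = 4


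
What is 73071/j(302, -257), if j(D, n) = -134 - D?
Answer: -73071/436 ≈ -167.59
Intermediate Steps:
73071/j(302, -257) = 73071/(-134 - 1*302) = 73071/(-134 - 302) = 73071/(-436) = 73071*(-1/436) = -73071/436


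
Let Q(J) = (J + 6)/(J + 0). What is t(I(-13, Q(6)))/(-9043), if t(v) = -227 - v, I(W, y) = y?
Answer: 229/9043 ≈ 0.025323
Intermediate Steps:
Q(J) = (6 + J)/J
t(I(-13, Q(6)))/(-9043) = (-227 - (6 + 6)/6)/(-9043) = (-227 - 12/6)*(-1/9043) = (-227 - 1*2)*(-1/9043) = (-227 - 2)*(-1/9043) = -229*(-1/9043) = 229/9043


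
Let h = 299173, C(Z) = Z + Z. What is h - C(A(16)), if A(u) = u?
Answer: 299141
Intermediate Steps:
C(Z) = 2*Z
h - C(A(16)) = 299173 - 2*16 = 299173 - 1*32 = 299173 - 32 = 299141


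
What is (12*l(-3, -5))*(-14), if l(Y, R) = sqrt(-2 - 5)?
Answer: -168*I*sqrt(7) ≈ -444.49*I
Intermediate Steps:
l(Y, R) = I*sqrt(7) (l(Y, R) = sqrt(-7) = I*sqrt(7))
(12*l(-3, -5))*(-14) = (12*(I*sqrt(7)))*(-14) = (12*I*sqrt(7))*(-14) = -168*I*sqrt(7)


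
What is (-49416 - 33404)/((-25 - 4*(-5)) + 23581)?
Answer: -20705/5894 ≈ -3.5129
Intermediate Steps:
(-49416 - 33404)/((-25 - 4*(-5)) + 23581) = -82820/((-25 + 20) + 23581) = -82820/(-5 + 23581) = -82820/23576 = -82820*1/23576 = -20705/5894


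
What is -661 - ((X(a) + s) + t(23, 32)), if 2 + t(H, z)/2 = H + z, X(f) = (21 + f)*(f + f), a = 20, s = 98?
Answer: -2505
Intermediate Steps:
X(f) = 2*f*(21 + f) (X(f) = (21 + f)*(2*f) = 2*f*(21 + f))
t(H, z) = -4 + 2*H + 2*z (t(H, z) = -4 + 2*(H + z) = -4 + (2*H + 2*z) = -4 + 2*H + 2*z)
-661 - ((X(a) + s) + t(23, 32)) = -661 - ((2*20*(21 + 20) + 98) + (-4 + 2*23 + 2*32)) = -661 - ((2*20*41 + 98) + (-4 + 46 + 64)) = -661 - ((1640 + 98) + 106) = -661 - (1738 + 106) = -661 - 1*1844 = -661 - 1844 = -2505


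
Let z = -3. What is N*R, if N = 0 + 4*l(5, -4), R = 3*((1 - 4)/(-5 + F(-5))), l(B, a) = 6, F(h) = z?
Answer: 27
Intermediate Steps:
F(h) = -3
R = 9/8 (R = 3*((1 - 4)/(-5 - 3)) = 3*(-3/(-8)) = 3*(-3*(-1/8)) = 3*(3/8) = 9/8 ≈ 1.1250)
N = 24 (N = 0 + 4*6 = 0 + 24 = 24)
N*R = 24*(9/8) = 27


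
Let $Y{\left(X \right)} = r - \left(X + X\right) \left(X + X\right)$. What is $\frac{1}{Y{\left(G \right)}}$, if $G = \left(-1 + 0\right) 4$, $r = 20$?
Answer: $- \frac{1}{44} \approx -0.022727$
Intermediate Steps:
$G = -4$ ($G = \left(-1\right) 4 = -4$)
$Y{\left(X \right)} = 20 - 4 X^{2}$ ($Y{\left(X \right)} = 20 - \left(X + X\right) \left(X + X\right) = 20 - 2 X 2 X = 20 - 4 X^{2}$)
$\frac{1}{Y{\left(G \right)}} = \frac{1}{20 - 4 \left(-4\right)^{2}} = \frac{1}{20 - 64} = \frac{1}{-44} = - \frac{1}{44}$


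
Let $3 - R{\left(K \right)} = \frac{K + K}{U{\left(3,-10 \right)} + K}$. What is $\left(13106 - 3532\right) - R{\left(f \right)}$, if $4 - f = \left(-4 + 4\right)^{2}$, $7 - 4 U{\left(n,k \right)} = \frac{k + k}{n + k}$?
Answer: $\frac{1349735}{141} \approx 9572.6$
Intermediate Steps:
$U{\left(n,k \right)} = \frac{7}{4} - \frac{k}{2 \left(k + n\right)}$ ($U{\left(n,k \right)} = \frac{7}{4} - \frac{\left(k + k\right) \frac{1}{n + k}}{4} = \frac{7}{4} - \frac{2 k \frac{1}{k + n}}{4} = \frac{7}{4} - \frac{k}{2 \left(k + n\right)}$)
$f = 4$ ($f = 4 - \left(-4 + 4\right)^{2} = 4 - 0^{2} = 4 - 0 = 4 + 0 = 4$)
$R{\left(K \right)} = 3 - \frac{2 K}{\frac{29}{28} + K}$ ($R{\left(K \right)} = 3 - \frac{K + K}{\frac{5 \left(-10\right) + 7 \cdot 3}{4 \left(-10 + 3\right)} + K} = 3 - \frac{2 K}{\frac{-50 + 21}{4 \left(-7\right)} + K} = 3 - \frac{2 K}{\frac{1}{4} \left(- \frac{1}{7}\right) \left(-29\right) + K} = 3 - \frac{2 K}{\frac{29}{28} + K}$)
$\left(13106 - 3532\right) - R{\left(f \right)} = \left(13106 - 3532\right) - \frac{87 + 28 \cdot 4}{29 + 28 \cdot 4} = \left(13106 - 3532\right) - \frac{87 + 112}{29 + 112} = 9574 - \frac{1}{141} \cdot 199 = 9574 - \frac{199}{141} = \frac{1349735}{141}$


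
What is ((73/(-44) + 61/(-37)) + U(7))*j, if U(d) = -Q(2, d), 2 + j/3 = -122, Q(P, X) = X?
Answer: 1560633/407 ≈ 3834.5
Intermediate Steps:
j = -372 (j = -6 + 3*(-122) = -6 - 366 = -372)
U(d) = -d
((73/(-44) + 61/(-37)) + U(7))*j = ((73/(-44) + 61/(-37)) - 1*7)*(-372) = ((73*(-1/44) + 61*(-1/37)) - 7)*(-372) = ((-73/44 - 61/37) - 7)*(-372) = (-5385/1628 - 7)*(-372) = -16781/1628*(-372) = 1560633/407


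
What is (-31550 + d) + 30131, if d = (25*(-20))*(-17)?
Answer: 7081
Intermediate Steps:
d = 8500 (d = -500*(-17) = 8500)
(-31550 + d) + 30131 = (-31550 + 8500) + 30131 = -23050 + 30131 = 7081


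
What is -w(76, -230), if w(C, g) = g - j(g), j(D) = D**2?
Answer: 53130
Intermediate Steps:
w(C, g) = g - g**2
-w(76, -230) = -(-230)*(1 - 1*(-230)) = -(-230)*(1 + 230) = -(-230)*231 = -1*(-53130) = 53130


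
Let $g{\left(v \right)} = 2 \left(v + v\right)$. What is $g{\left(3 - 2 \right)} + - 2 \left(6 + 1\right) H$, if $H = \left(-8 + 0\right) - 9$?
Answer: $242$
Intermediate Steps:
$g{\left(v \right)} = 4 v$ ($g{\left(v \right)} = 2 \cdot 2 v = 4 v$)
$H = -17$ ($H = -8 - 9 = -17$)
$g{\left(3 - 2 \right)} + - 2 \left(6 + 1\right) H = 4 \left(3 - 2\right) + - 2 \left(6 + 1\right) \left(-17\right) = 4 \cdot 1 + \left(-2\right) 7 \left(-17\right) = 4 - -238 = 4 + 238 = 242$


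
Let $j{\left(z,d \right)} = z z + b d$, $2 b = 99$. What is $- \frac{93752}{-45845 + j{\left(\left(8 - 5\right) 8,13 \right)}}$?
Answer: $\frac{187504}{89251} \approx 2.1009$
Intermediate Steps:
$b = \frac{99}{2}$ ($b = \frac{1}{2} \cdot 99 = \frac{99}{2} \approx 49.5$)
$j{\left(z,d \right)} = z^{2} + \frac{99 d}{2}$ ($j{\left(z,d \right)} = z z + \frac{99 d}{2} = z^{2} + \frac{99 d}{2}$)
$- \frac{93752}{-45845 + j{\left(\left(8 - 5\right) 8,13 \right)}} = - \frac{93752}{-45845 + \left(\left(\left(8 - 5\right) 8\right)^{2} + \frac{99}{2} \cdot 13\right)} = - \frac{93752}{-45845 + \left(\left(3 \cdot 8\right)^{2} + \frac{1287}{2}\right)} = - \frac{93752}{-45845 + \left(24^{2} + \frac{1287}{2}\right)} = - \frac{93752}{-45845 + \left(576 + \frac{1287}{2}\right)} = - \frac{93752}{-45845 + \frac{2439}{2}} = - \frac{93752}{- \frac{89251}{2}} = \left(-93752\right) \left(- \frac{2}{89251}\right) = \frac{187504}{89251}$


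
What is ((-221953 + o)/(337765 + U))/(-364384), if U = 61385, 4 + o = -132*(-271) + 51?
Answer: 93067/72721936800 ≈ 1.2798e-6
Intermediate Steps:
o = 35819 (o = -4 + (-132*(-271) + 51) = -4 + (35772 + 51) = -4 + 35823 = 35819)
((-221953 + o)/(337765 + U))/(-364384) = ((-221953 + 35819)/(337765 + 61385))/(-364384) = -186134/399150*(-1/364384) = -186134*1/399150*(-1/364384) = -93067/199575*(-1/364384) = 93067/72721936800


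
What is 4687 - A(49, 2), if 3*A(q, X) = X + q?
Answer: 4670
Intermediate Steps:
A(q, X) = X/3 + q/3 (A(q, X) = (X + q)/3 = X/3 + q/3)
4687 - A(49, 2) = 4687 - ((⅓)*2 + (⅓)*49) = 4687 - (⅔ + 49/3) = 4687 - 1*17 = 4687 - 17 = 4670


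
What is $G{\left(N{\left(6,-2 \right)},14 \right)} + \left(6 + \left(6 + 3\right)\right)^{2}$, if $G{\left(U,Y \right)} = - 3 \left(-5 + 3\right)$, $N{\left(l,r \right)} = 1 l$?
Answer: $231$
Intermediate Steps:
$N{\left(l,r \right)} = l$
$G{\left(U,Y \right)} = 6$ ($G{\left(U,Y \right)} = \left(-3\right) \left(-2\right) = 6$)
$G{\left(N{\left(6,-2 \right)},14 \right)} + \left(6 + \left(6 + 3\right)\right)^{2} = 6 + \left(6 + \left(6 + 3\right)\right)^{2} = 6 + \left(6 + 9\right)^{2} = 6 + 15^{2} = 6 + 225 = 231$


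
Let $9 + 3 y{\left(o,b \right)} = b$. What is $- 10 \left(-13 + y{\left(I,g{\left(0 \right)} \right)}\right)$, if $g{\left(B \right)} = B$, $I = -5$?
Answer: $160$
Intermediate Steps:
$y{\left(o,b \right)} = -3 + \frac{b}{3}$
$- 10 \left(-13 + y{\left(I,g{\left(0 \right)} \right)}\right) = - 10 \left(-13 + \left(-3 + \frac{1}{3} \cdot 0\right)\right) = - 10 \left(-13 + \left(-3 + 0\right)\right) = - 10 \left(-13 - 3\right) = \left(-10\right) \left(-16\right) = 160$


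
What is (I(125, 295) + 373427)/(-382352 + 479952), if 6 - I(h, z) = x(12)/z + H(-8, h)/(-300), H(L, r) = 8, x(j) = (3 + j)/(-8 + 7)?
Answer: 206555171/53985000 ≈ 3.8262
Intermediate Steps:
x(j) = -3 - j (x(j) = (3 + j)/(-1) = (3 + j)*(-1) = -3 - j)
I(h, z) = 452/75 + 15/z (I(h, z) = 6 - ((-3 - 1*12)/z + 8/(-300)) = 6 - ((-3 - 12)/z + 8*(-1/300)) = 6 - (-15/z - 2/75) = 6 - (-2/75 - 15/z) = 6 + (2/75 + 15/z) = 452/75 + 15/z)
(I(125, 295) + 373427)/(-382352 + 479952) = ((452/75 + 15/295) + 373427)/(-382352 + 479952) = ((452/75 + 15*(1/295)) + 373427)/97600 = ((452/75 + 3/59) + 373427)*(1/97600) = (26893/4425 + 373427)*(1/97600) = (1652441368/4425)*(1/97600) = 206555171/53985000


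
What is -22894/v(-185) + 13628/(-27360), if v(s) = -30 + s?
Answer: 31172491/294120 ≈ 105.99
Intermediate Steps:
-22894/v(-185) + 13628/(-27360) = -22894/(-30 - 185) + 13628/(-27360) = -22894/(-215) + 13628*(-1/27360) = -22894*(-1/215) - 3407/6840 = 22894/215 - 3407/6840 = 31172491/294120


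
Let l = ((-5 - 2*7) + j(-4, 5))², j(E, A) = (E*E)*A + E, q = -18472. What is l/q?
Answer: -3249/18472 ≈ -0.17589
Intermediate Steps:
j(E, A) = E + A*E² (j(E, A) = E²*A + E = A*E² + E = E + A*E²)
l = 3249 (l = ((-5 - 2*7) - 4*(1 + 5*(-4)))² = ((-5 - 14) - 4*(1 - 20))² = (-19 - 4*(-19))² = (-19 + 76)² = 57² = 3249)
l/q = 3249/(-18472) = 3249*(-1/18472) = -3249/18472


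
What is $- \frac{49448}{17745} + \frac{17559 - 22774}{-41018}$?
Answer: $- \frac{276531127}{103980630} \approx -2.6594$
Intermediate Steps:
$- \frac{49448}{17745} + \frac{17559 - 22774}{-41018} = \left(-49448\right) \frac{1}{17745} + \left(17559 - 22774\right) \left(- \frac{1}{41018}\right) = - \frac{7064}{2535} - - \frac{5215}{41018} = - \frac{7064}{2535} + \frac{5215}{41018} = - \frac{276531127}{103980630}$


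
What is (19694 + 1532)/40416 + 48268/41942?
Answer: 710265095/423781968 ≈ 1.6760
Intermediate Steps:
(19694 + 1532)/40416 + 48268/41942 = 21226*(1/40416) + 48268*(1/41942) = 10613/20208 + 24134/20971 = 710265095/423781968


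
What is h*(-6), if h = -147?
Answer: 882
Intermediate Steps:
h*(-6) = -147*(-6) = 882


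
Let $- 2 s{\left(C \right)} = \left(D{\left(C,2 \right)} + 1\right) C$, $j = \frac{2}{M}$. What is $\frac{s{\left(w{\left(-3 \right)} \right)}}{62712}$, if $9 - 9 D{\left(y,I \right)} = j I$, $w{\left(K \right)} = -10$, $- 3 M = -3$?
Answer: $\frac{35}{282204} \approx 0.00012402$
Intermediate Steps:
$M = 1$ ($M = \left(- \frac{1}{3}\right) \left(-3\right) = 1$)
$j = 2$ ($j = \frac{2}{1} = 2 \cdot 1 = 2$)
$D{\left(y,I \right)} = 1 - \frac{2 I}{9}$
$s{\left(C \right)} = - \frac{7 C}{9}$ ($s{\left(C \right)} = - \frac{\left(\left(1 - \frac{4}{9}\right) + 1\right) C}{2} = - \frac{\left(\frac{5}{9} + 1\right) C}{2} = - \frac{\frac{14}{9} C}{2} = - \frac{7 C}{9}$)
$\frac{s{\left(w{\left(-3 \right)} \right)}}{62712} = \frac{\left(- \frac{7}{9}\right) \left(-10\right)}{62712} = \frac{70}{9} \cdot \frac{1}{62712} = \frac{35}{282204}$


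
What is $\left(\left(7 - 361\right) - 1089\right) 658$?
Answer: $-949494$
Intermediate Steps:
$\left(\left(7 - 361\right) - 1089\right) 658 = \left(-354 - 1089\right) 658 = \left(-1443\right) 658 = -949494$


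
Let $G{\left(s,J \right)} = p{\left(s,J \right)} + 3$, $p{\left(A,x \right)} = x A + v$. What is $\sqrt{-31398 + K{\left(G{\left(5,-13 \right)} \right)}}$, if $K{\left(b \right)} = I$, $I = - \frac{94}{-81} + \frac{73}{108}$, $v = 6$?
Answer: $\frac{i \sqrt{10172357}}{18} \approx 177.19 i$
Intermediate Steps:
$p{\left(A,x \right)} = 6 + A x$ ($p{\left(A,x \right)} = x A + 6 = A x + 6 = 6 + A x$)
$I = \frac{595}{324}$ ($I = \left(-94\right) \left(- \frac{1}{81}\right) + 73 \cdot \frac{1}{108} = \frac{94}{81} + \frac{73}{108} = \frac{595}{324} \approx 1.8364$)
$G{\left(s,J \right)} = 9 + J s$ ($G{\left(s,J \right)} = \left(6 + s J\right) + 3 = \left(6 + J s\right) + 3 = 9 + J s$)
$K{\left(b \right)} = \frac{595}{324}$
$\sqrt{-31398 + K{\left(G{\left(5,-13 \right)} \right)}} = \sqrt{-31398 + \frac{595}{324}} = \sqrt{- \frac{10172357}{324}} = \frac{i \sqrt{10172357}}{18}$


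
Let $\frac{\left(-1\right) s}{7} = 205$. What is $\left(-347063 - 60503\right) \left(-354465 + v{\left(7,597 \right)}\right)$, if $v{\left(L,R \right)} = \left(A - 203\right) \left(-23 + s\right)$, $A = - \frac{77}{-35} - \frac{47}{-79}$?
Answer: $\frac{10072413723582}{395} \approx 2.55 \cdot 10^{10}$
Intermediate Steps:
$s = -1435$ ($s = \left(-7\right) 205 = -1435$)
$A = \frac{1104}{395}$ ($A = \left(-77\right) \left(- \frac{1}{35}\right) - - \frac{47}{79} = \frac{11}{5} + \frac{47}{79} = \frac{1104}{395} \approx 2.7949$)
$v{\left(L,R \right)} = \frac{115300098}{395}$ ($v{\left(L,R \right)} = \left(\frac{1104}{395} - 203\right) \left(-23 - 1435\right) = \left(- \frac{79081}{395}\right) \left(-1458\right) = \frac{115300098}{395}$)
$\left(-347063 - 60503\right) \left(-354465 + v{\left(7,597 \right)}\right) = \left(-347063 - 60503\right) \left(-354465 + \frac{115300098}{395}\right) = \left(-407566\right) \left(- \frac{24713577}{395}\right) = \frac{10072413723582}{395}$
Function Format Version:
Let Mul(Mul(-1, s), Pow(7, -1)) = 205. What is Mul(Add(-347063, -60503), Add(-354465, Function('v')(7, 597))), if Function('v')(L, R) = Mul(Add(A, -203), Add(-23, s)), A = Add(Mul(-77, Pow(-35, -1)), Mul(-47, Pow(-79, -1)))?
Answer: Rational(10072413723582, 395) ≈ 2.5500e+10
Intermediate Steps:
s = -1435 (s = Mul(-7, 205) = -1435)
A = Rational(1104, 395) (A = Add(Mul(-77, Rational(-1, 35)), Mul(-47, Rational(-1, 79))) = Add(Rational(11, 5), Rational(47, 79)) = Rational(1104, 395) ≈ 2.7949)
Function('v')(L, R) = Rational(115300098, 395) (Function('v')(L, R) = Mul(Add(Rational(1104, 395), -203), Add(-23, -1435)) = Mul(Rational(-79081, 395), -1458) = Rational(115300098, 395))
Mul(Add(-347063, -60503), Add(-354465, Function('v')(7, 597))) = Mul(Add(-347063, -60503), Add(-354465, Rational(115300098, 395))) = Mul(-407566, Rational(-24713577, 395)) = Rational(10072413723582, 395)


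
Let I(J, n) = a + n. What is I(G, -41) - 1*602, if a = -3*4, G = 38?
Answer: -655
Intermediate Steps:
a = -12 (a = -1*12 = -12)
I(J, n) = -12 + n
I(G, -41) - 1*602 = (-12 - 41) - 1*602 = -53 - 602 = -655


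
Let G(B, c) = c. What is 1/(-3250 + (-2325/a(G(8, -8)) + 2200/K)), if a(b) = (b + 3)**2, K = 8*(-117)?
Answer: -117/391406 ≈ -0.00029892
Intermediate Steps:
K = -936
a(b) = (3 + b)**2
1/(-3250 + (-2325/a(G(8, -8)) + 2200/K)) = 1/(-3250 + (-2325/(3 - 8)**2 + 2200/(-936))) = 1/(-3250 + (-2325/((-5)**2) + 2200*(-1/936))) = 1/(-3250 + (-2325/25 - 275/117)) = 1/(-3250 + (-2325*1/25 - 275/117)) = 1/(-3250 + (-93 - 275/117)) = 1/(-3250 - 11156/117) = 1/(-391406/117) = -117/391406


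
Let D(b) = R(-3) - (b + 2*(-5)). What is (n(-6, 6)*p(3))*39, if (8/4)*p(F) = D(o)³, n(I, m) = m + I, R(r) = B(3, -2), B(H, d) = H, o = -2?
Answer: 0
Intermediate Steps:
R(r) = 3
n(I, m) = I + m
D(b) = 13 - b (D(b) = 3 - (b + 2*(-5)) = 3 - (b - 10) = 3 - (-10 + b) = 3 + (10 - b) = 13 - b)
p(F) = 3375/2 (p(F) = (13 - 1*(-2))³/2 = (13 + 2)³/2 = (½)*15³ = (½)*3375 = 3375/2)
(n(-6, 6)*p(3))*39 = ((-6 + 6)*(3375/2))*39 = (0*(3375/2))*39 = 0*39 = 0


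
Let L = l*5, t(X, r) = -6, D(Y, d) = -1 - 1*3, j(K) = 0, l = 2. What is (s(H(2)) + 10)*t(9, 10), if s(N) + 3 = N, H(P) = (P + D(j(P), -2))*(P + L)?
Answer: 102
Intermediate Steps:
D(Y, d) = -4 (D(Y, d) = -1 - 3 = -4)
L = 10 (L = 2*5 = 10)
H(P) = (-4 + P)*(10 + P) (H(P) = (P - 4)*(P + 10) = (-4 + P)*(10 + P))
s(N) = -3 + N
(s(H(2)) + 10)*t(9, 10) = ((-3 + (-40 + 2² + 6*2)) + 10)*(-6) = ((-3 + (-40 + 4 + 12)) + 10)*(-6) = ((-3 - 24) + 10)*(-6) = (-27 + 10)*(-6) = -17*(-6) = 102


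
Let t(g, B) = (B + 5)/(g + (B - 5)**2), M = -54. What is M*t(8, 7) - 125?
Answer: -179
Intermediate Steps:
t(g, B) = (5 + B)/(g + (-5 + B)**2)
M*t(8, 7) - 125 = -54*(5 + 7)/(8 + (-5 + 7)**2) - 125 = -54*12/(8 + 2**2) - 125 = -54*12/(8 + 4) - 125 = -54*12/12 - 125 = -9*12/2 - 125 = -54*1 - 125 = -54 - 125 = -179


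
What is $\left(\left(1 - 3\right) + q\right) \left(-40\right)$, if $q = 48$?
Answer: $-1840$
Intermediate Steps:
$\left(\left(1 - 3\right) + q\right) \left(-40\right) = \left(\left(1 - 3\right) + 48\right) \left(-40\right) = \left(-2 + 48\right) \left(-40\right) = 46 \left(-40\right) = -1840$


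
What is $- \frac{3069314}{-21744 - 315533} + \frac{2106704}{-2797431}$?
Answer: $\frac{7875651327326}{943509135387} \approx 8.3472$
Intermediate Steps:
$- \frac{3069314}{-21744 - 315533} + \frac{2106704}{-2797431} = - \frac{3069314}{-337277} + 2106704 \left(- \frac{1}{2797431}\right) = \left(-3069314\right) \left(- \frac{1}{337277}\right) - \frac{2106704}{2797431} = \frac{3069314}{337277} - \frac{2106704}{2797431} = \frac{7875651327326}{943509135387}$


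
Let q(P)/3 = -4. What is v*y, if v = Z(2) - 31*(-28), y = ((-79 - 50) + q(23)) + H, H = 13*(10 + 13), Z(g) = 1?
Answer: 137302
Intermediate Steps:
q(P) = -12 (q(P) = 3*(-4) = -12)
H = 299 (H = 13*23 = 299)
y = 158 (y = ((-79 - 50) - 12) + 299 = (-129 - 12) + 299 = -141 + 299 = 158)
v = 869 (v = 1 - 31*(-28) = 1 + 868 = 869)
v*y = 869*158 = 137302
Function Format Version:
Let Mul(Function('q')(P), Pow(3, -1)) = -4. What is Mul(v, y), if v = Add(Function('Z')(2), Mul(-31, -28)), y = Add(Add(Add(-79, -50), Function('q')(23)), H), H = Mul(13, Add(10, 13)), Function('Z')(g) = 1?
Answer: 137302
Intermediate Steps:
Function('q')(P) = -12 (Function('q')(P) = Mul(3, -4) = -12)
H = 299 (H = Mul(13, 23) = 299)
y = 158 (y = Add(Add(Add(-79, -50), -12), 299) = Add(Add(-129, -12), 299) = Add(-141, 299) = 158)
v = 869 (v = Add(1, Mul(-31, -28)) = Add(1, 868) = 869)
Mul(v, y) = Mul(869, 158) = 137302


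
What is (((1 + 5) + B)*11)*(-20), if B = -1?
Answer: -1100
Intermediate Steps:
(((1 + 5) + B)*11)*(-20) = (((1 + 5) - 1)*11)*(-20) = ((6 - 1)*11)*(-20) = (5*11)*(-20) = 55*(-20) = -1100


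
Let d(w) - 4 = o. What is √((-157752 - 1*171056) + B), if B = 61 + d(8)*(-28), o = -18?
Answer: I*√328355 ≈ 573.02*I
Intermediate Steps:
d(w) = -14 (d(w) = 4 - 18 = -14)
B = 453 (B = 61 - 14*(-28) = 61 + 392 = 453)
√((-157752 - 1*171056) + B) = √((-157752 - 1*171056) + 453) = √((-157752 - 171056) + 453) = √(-328808 + 453) = √(-328355) = I*√328355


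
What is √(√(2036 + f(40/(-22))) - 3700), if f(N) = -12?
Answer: √(-3700 + 2*√506) ≈ 60.457*I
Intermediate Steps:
√(√(2036 + f(40/(-22))) - 3700) = √(√(2036 - 12) - 3700) = √(√2024 - 3700) = √(2*√506 - 3700) = √(-3700 + 2*√506)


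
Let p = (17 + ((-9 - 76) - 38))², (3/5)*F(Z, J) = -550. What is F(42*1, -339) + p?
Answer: 30958/3 ≈ 10319.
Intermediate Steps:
F(Z, J) = -2750/3 (F(Z, J) = (5/3)*(-550) = -2750/3)
p = 11236 (p = (17 + (-85 - 38))² = (17 - 123)² = (-106)² = 11236)
F(42*1, -339) + p = -2750/3 + 11236 = 30958/3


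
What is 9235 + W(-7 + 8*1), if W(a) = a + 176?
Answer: 9412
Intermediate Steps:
W(a) = 176 + a
9235 + W(-7 + 8*1) = 9235 + (176 + (-7 + 8*1)) = 9235 + (176 + (-7 + 8)) = 9235 + (176 + 1) = 9235 + 177 = 9412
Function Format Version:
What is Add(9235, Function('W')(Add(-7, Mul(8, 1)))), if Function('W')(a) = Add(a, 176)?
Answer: 9412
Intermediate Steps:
Function('W')(a) = Add(176, a)
Add(9235, Function('W')(Add(-7, Mul(8, 1)))) = Add(9235, Add(176, Add(-7, Mul(8, 1)))) = Add(9235, Add(176, Add(-7, 8))) = Add(9235, Add(176, 1)) = Add(9235, 177) = 9412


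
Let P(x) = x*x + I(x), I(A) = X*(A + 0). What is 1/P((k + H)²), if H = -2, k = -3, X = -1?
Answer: 1/600 ≈ 0.0016667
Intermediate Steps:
I(A) = -A (I(A) = -(A + 0) = -A)
P(x) = x² - x (P(x) = x*x - x = x² - x)
1/P((k + H)²) = 1/((-3 - 2)²*(-1 + (-3 - 2)²)) = 1/((-5)²*(-1 + (-5)²)) = 1/(25*(-1 + 25)) = 1/(25*24) = 1/600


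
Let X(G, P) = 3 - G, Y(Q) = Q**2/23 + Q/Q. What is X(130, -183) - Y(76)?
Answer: -8720/23 ≈ -379.13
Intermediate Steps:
Y(Q) = 1 + Q**2/23 (Y(Q) = Q**2*(1/23) + 1 = Q**2/23 + 1 = 1 + Q**2/23)
X(130, -183) - Y(76) = (3 - 1*130) - (1 + (1/23)*76**2) = (3 - 130) - (1 + (1/23)*5776) = -127 - (1 + 5776/23) = -127 - 1*5799/23 = -127 - 5799/23 = -8720/23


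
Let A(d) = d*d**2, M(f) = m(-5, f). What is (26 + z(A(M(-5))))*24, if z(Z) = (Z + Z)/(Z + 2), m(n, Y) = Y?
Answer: 27584/41 ≈ 672.78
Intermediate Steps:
M(f) = f
A(d) = d**3
z(Z) = 2*Z/(2 + Z) (z(Z) = (2*Z)/(2 + Z) = 2*Z/(2 + Z))
(26 + z(A(M(-5))))*24 = (26 + 2*(-5)**3/(2 + (-5)**3))*24 = (26 + 2*(-125)/(2 - 125))*24 = (26 + 2*(-125)/(-123))*24 = (26 + 2*(-125)*(-1/123))*24 = (26 + 250/123)*24 = (3448/123)*24 = 27584/41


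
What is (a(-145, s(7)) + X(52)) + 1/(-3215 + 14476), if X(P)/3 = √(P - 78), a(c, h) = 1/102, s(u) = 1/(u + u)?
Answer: 11363/1148622 + 3*I*√26 ≈ 0.0098927 + 15.297*I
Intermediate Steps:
s(u) = 1/(2*u)
a(c, h) = 1/102
X(P) = 3*√(-78 + P) (X(P) = 3*√(P - 78) = 3*√(-78 + P))
(a(-145, s(7)) + X(52)) + 1/(-3215 + 14476) = (1/102 + 3*√(-78 + 52)) + 1/(-3215 + 14476) = (1/102 + 3*√(-26)) + 1/11261 = (1/102 + 3*(I*√26)) + 1/11261 = (1/102 + 3*I*√26) + 1/11261 = 11363/1148622 + 3*I*√26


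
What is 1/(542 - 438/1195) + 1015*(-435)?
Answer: -285777938105/647252 ≈ -4.4153e+5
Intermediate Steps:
1/(542 - 438/1195) + 1015*(-435) = 1/(542 - 438*1/1195) - 441525 = 1/(542 - 438/1195) - 441525 = 1/(647252/1195) - 441525 = 1195/647252 - 441525 = -285777938105/647252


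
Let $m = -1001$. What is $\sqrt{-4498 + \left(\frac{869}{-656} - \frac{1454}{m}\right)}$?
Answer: $\frac{i \sqrt{121216839797053}}{164164} \approx 67.066 i$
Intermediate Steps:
$\sqrt{-4498 + \left(\frac{869}{-656} - \frac{1454}{m}\right)} = \sqrt{-4498 + \left(\frac{869}{-656} - \frac{1454}{-1001}\right)} = \sqrt{-4498 + \left(869 \left(- \frac{1}{656}\right) - - \frac{1454}{1001}\right)} = \sqrt{-4498 + \left(- \frac{869}{656} + \frac{1454}{1001}\right)} = \sqrt{-4498 + \frac{83955}{656656}} = \sqrt{- \frac{2953554733}{656656}} = \frac{i \sqrt{121216839797053}}{164164}$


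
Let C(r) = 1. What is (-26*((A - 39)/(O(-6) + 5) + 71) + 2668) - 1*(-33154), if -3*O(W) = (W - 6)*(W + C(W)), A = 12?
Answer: 169646/5 ≈ 33929.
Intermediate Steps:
O(W) = -(1 + W)*(-6 + W)/3 (O(W) = -(W - 6)*(W + 1)/3 = -(-6 + W)*(1 + W)/3 = -(1 + W)*(-6 + W)/3)
(-26*((A - 39)/(O(-6) + 5) + 71) + 2668) - 1*(-33154) = (-26*((12 - 39)/((2 - ⅓*(-6)² + (5/3)*(-6)) + 5) + 71) + 2668) - 1*(-33154) = (-26*(-27/((2 - ⅓*36 - 10) + 5) + 71) + 2668) + 33154 = (-26*(-27/((2 - 12 - 10) + 5) + 71) + 2668) + 33154 = (-26*(-27/(-20 + 5) + 71) + 2668) + 33154 = (-26*(-27/(-15) + 71) + 2668) + 33154 = (-26*(-27*(-1/15) + 71) + 2668) + 33154 = (-26*(9/5 + 71) + 2668) + 33154 = (-26*364/5 + 2668) + 33154 = (-9464/5 + 2668) + 33154 = 3876/5 + 33154 = 169646/5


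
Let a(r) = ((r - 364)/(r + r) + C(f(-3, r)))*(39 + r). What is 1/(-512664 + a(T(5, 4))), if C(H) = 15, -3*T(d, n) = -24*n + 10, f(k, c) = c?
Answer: -258/132107551 ≈ -1.9530e-6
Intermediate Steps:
T(d, n) = -10/3 + 8*n (T(d, n) = -(-24*n + 10)/3 = -(10 - 24*n)/3 = -10/3 + 8*n)
a(r) = (15 + (-364 + r)/(2*r))*(39 + r) (a(r) = ((r - 364)/(r + r) + 15)*(39 + r) = ((-364 + r)/((2*r)) + 15)*(39 + r) = ((-364 + r)*(1/(2*r)) + 15)*(39 + r) = ((-364 + r)/(2*r) + 15)*(39 + r) = (15 + (-364 + r)/(2*r))*(39 + r))
1/(-512664 + a(T(5, 4))) = 1/(-512664 + (-14196 + (-10/3 + 8*4)*(845 + 31*(-10/3 + 8*4)))/(2*(-10/3 + 8*4))) = 1/(-512664 + (-14196 + (-10/3 + 32)*(845 + 31*(-10/3 + 32)))/(2*(-10/3 + 32))) = 1/(-512664 + (-14196 + 86*(845 + 31*(86/3))/3)/(2*(86/3))) = 1/(-512664 + (1/2)*(3/86)*(-14196 + 86*(845 + 2666/3)/3)) = 1/(-512664 + (1/2)*(3/86)*(-14196 + (86/3)*(5201/3))) = 1/(-512664 + (1/2)*(3/86)*(-14196 + 447286/9)) = 1/(-512664 + (1/2)*(3/86)*(319522/9)) = 1/(-512664 + 159761/258) = 1/(-132107551/258) = -258/132107551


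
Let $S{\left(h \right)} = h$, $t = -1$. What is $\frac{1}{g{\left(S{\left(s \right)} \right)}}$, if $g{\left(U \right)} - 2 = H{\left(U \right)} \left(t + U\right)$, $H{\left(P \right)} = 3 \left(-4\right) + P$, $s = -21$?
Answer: $\frac{1}{728} \approx 0.0013736$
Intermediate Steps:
$H{\left(P \right)} = -12 + P$
$g{\left(U \right)} = 2 + \left(-1 + U\right) \left(-12 + U\right)$ ($g{\left(U \right)} = 2 + \left(-12 + U\right) \left(-1 + U\right) = 2 + \left(-1 + U\right) \left(-12 + U\right)$)
$\frac{1}{g{\left(S{\left(s \right)} \right)}} = \frac{1}{14 - -21 - 21 \left(-12 - 21\right)} = \frac{1}{14 + 21 - -693} = \frac{1}{14 + 21 + 693} = \frac{1}{728}$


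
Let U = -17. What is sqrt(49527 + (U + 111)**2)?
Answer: sqrt(58363) ≈ 241.58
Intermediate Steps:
sqrt(49527 + (U + 111)**2) = sqrt(49527 + (-17 + 111)**2) = sqrt(49527 + 94**2) = sqrt(49527 + 8836) = sqrt(58363)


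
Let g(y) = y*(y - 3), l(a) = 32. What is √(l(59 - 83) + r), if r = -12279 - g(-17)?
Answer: I*√12587 ≈ 112.19*I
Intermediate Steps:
g(y) = y*(-3 + y)
r = -12619 (r = -12279 - (-17)*(-3 - 17) = -12279 - (-17)*(-20) = -12279 - 1*340 = -12279 - 340 = -12619)
√(l(59 - 83) + r) = √(32 - 12619) = √(-12587) = I*√12587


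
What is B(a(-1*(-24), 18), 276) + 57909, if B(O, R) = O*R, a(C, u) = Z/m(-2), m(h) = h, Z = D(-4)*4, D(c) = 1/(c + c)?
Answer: 57978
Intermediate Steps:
D(c) = 1/(2*c)
Z = -1/2 (Z = ((1/2)/(-4))*4 = ((1/2)*(-1/4))*4 = -1/8*4 = -1/2 ≈ -0.50000)
a(C, u) = 1/4 (a(C, u) = -1/2/(-2) = -1/2*(-1/2) = 1/4)
B(a(-1*(-24), 18), 276) + 57909 = (1/4)*276 + 57909 = 69 + 57909 = 57978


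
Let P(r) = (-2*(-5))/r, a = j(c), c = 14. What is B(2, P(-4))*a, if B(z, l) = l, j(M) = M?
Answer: -35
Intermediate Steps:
a = 14
P(r) = 10/r
B(2, P(-4))*a = (10/(-4))*14 = (10*(-¼))*14 = -5/2*14 = -35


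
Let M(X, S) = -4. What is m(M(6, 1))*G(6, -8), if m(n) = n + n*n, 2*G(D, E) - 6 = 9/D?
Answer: 45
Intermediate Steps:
G(D, E) = 3 + 9/(2*D) (G(D, E) = 3 + (9/D)/2 = 3 + 9/(2*D))
m(n) = n + n**2
m(M(6, 1))*G(6, -8) = (-4*(1 - 4))*(3 + (9/2)/6) = (-4*(-3))*(3 + (9/2)*(1/6)) = 12*(3 + 3/4) = 12*(15/4) = 45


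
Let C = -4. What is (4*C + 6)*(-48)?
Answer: 480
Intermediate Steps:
(4*C + 6)*(-48) = (4*(-4) + 6)*(-48) = (-16 + 6)*(-48) = -10*(-48) = 480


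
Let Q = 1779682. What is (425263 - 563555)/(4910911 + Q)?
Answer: -19756/955799 ≈ -0.020670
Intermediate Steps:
(425263 - 563555)/(4910911 + Q) = (425263 - 563555)/(4910911 + 1779682) = -138292/6690593 = -138292*1/6690593 = -19756/955799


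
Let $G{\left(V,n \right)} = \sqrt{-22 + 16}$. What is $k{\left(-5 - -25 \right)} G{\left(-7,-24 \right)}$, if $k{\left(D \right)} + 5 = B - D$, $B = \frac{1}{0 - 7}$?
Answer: $- \frac{176 i \sqrt{6}}{7} \approx - 61.587 i$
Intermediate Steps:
$G{\left(V,n \right)} = i \sqrt{6}$ ($G{\left(V,n \right)} = \sqrt{-6} = i \sqrt{6}$)
$B = - \frac{1}{7}$ ($B = \frac{1}{-7} = - \frac{1}{7} \approx -0.14286$)
$k{\left(D \right)} = - \frac{36}{7} - D$ ($k{\left(D \right)} = -5 - \left(\frac{1}{7} + D\right) = - \frac{36}{7} - D$)
$k{\left(-5 - -25 \right)} G{\left(-7,-24 \right)} = \left(- \frac{36}{7} - \left(-5 - -25\right)\right) i \sqrt{6} = \left(- \frac{36}{7} - \left(-5 + 25\right)\right) i \sqrt{6} = \left(- \frac{36}{7} - 20\right) i \sqrt{6} = - \frac{176 i \sqrt{6}}{7}$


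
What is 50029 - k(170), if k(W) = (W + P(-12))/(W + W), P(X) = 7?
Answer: 17009683/340 ≈ 50029.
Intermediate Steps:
k(W) = (7 + W)/(2*W) (k(W) = (W + 7)/(W + W) = (7 + W)/((2*W)) = (7 + W)*(1/(2*W)) = (7 + W)/(2*W))
50029 - k(170) = 50029 - (7 + 170)/(2*170) = 50029 - 177/(2*170) = 50029 - 1*177/340 = 50029 - 177/340 = 17009683/340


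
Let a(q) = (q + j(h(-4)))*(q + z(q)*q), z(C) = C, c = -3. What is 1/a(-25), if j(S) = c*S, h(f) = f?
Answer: -1/7800 ≈ -0.00012821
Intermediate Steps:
j(S) = -3*S
a(q) = (12 + q)*(q + q**2) (a(q) = (q - 3*(-4))*(q + q*q) = (q + 12)*(q + q**2) = (12 + q)*(q + q**2))
1/a(-25) = 1/(-25*(12 + (-25)**2 + 13*(-25))) = 1/(-25*(12 + 625 - 325)) = 1/(-25*312) = 1/(-7800) = -1/7800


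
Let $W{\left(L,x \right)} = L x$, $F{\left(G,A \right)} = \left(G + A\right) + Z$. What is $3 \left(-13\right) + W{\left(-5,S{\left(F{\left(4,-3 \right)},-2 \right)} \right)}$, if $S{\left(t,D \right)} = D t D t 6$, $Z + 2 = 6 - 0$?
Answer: $-3039$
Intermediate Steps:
$Z = 4$ ($Z = -2 + \left(6 - 0\right) = -2 + \left(6 + 0\right) = -2 + 6 = 4$)
$F{\left(G,A \right)} = 4 + A + G$ ($F{\left(G,A \right)} = \left(G + A\right) + 4 = \left(A + G\right) + 4 = 4 + A + G$)
$S{\left(t,D \right)} = 6 D^{2} t^{2}$ ($S{\left(t,D \right)} = t D^{2} t 6 = D^{2} t^{2} \cdot 6 = 6 D^{2} t^{2}$)
$3 \left(-13\right) + W{\left(-5,S{\left(F{\left(4,-3 \right)},-2 \right)} \right)} = 3 \left(-13\right) - 5 \cdot 6 \left(-2\right)^{2} \left(4 - 3 + 4\right)^{2} = -39 - 5 \cdot 6 \cdot 4 \cdot 5^{2} = -39 - 5 \cdot 6 \cdot 4 \cdot 25 = -39 - 3000 = -3039$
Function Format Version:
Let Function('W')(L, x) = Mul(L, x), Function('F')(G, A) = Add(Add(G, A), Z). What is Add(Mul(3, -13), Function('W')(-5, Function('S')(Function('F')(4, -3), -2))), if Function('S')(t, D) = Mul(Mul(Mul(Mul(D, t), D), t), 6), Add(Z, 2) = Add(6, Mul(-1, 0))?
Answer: -3039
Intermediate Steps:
Z = 4 (Z = Add(-2, Add(6, Mul(-1, 0))) = Add(-2, Add(6, 0)) = Add(-2, 6) = 4)
Function('F')(G, A) = Add(4, A, G) (Function('F')(G, A) = Add(Add(G, A), 4) = Add(Add(A, G), 4) = Add(4, A, G))
Function('S')(t, D) = Mul(6, Pow(D, 2), Pow(t, 2)) (Function('S')(t, D) = Mul(Mul(Mul(t, Pow(D, 2)), t), 6) = Mul(Mul(Pow(D, 2), Pow(t, 2)), 6) = Mul(6, Pow(D, 2), Pow(t, 2)))
Add(Mul(3, -13), Function('W')(-5, Function('S')(Function('F')(4, -3), -2))) = Add(Mul(3, -13), Mul(-5, Mul(6, Pow(-2, 2), Pow(Add(4, -3, 4), 2)))) = Add(-39, Mul(-5, Mul(6, 4, Pow(5, 2)))) = Add(-39, Mul(-5, Mul(6, 4, 25))) = Add(-39, Mul(-5, 600)) = Add(-39, -3000) = -3039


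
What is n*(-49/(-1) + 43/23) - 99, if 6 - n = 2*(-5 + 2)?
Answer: 11763/23 ≈ 511.43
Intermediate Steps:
n = 12 (n = 6 - 2*(-5 + 2) = 6 - 2*(-3) = 6 - 1*(-6) = 6 + 6 = 12)
n*(-49/(-1) + 43/23) - 99 = 12*(-49/(-1) + 43/23) - 99 = 12*(-49*(-1) + 43*(1/23)) - 99 = 12*(49 + 43/23) - 99 = 12*(1170/23) - 99 = 14040/23 - 99 = 11763/23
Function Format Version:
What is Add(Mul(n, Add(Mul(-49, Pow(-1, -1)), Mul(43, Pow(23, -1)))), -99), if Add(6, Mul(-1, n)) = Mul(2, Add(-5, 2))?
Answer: Rational(11763, 23) ≈ 511.43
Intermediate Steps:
n = 12 (n = Add(6, Mul(-1, Mul(2, Add(-5, 2)))) = Add(6, Mul(-1, Mul(2, -3))) = Add(6, Mul(-1, -6)) = Add(6, 6) = 12)
Add(Mul(n, Add(Mul(-49, Pow(-1, -1)), Mul(43, Pow(23, -1)))), -99) = Add(Mul(12, Add(Mul(-49, Pow(-1, -1)), Mul(43, Pow(23, -1)))), -99) = Add(Mul(12, Add(Mul(-49, -1), Mul(43, Rational(1, 23)))), -99) = Add(Mul(12, Add(49, Rational(43, 23))), -99) = Add(Mul(12, Rational(1170, 23)), -99) = Add(Rational(14040, 23), -99) = Rational(11763, 23)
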